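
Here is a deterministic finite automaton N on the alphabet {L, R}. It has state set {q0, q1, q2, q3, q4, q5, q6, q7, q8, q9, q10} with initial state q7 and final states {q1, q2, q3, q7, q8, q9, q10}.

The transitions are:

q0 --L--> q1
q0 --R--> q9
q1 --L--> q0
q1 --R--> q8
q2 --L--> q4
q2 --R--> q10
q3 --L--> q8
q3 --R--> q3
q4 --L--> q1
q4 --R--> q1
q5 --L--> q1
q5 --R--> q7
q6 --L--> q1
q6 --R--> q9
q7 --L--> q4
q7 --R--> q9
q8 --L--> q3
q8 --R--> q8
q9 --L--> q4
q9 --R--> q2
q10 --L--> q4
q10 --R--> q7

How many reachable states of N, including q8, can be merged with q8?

First remove the unreachable states {q5,q6}; 9 states remain.
Initial partition by acceptance: {q1,q2,q3,q7,q8,q9,q10} | {q0,q4}.
Split {q1,q2,q3,q7,q8,q9,q10} by δ(·,L) → {q1,q2,q7,q9,q10} and {q3,q8}.
On input R, block {q1,q2,q7,q9,q10} splits into {q2,q7,q9,q10} and {q1}.
On input R, block {q0,q4} splits into {q0} and {q4}.
No further refinement is possible. Final partition (5 blocks): {q2,q7,q9,q10} | {q0} | {q3,q8} | {q1} | {q4}.
The equivalence class containing q8 is {q3,q8}, of size 2.

2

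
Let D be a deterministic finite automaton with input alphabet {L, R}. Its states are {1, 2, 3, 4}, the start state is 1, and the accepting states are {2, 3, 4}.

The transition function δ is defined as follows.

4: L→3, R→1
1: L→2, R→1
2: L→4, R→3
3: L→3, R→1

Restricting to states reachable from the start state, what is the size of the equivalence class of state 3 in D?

2

Start with accepting vs non-accepting: {2,3,4} | {1}.
Split {2,3,4} by δ(·,R) → {3,4} and {2}.
Stable partition: {3,4} | {1} | {2} — 3 equivalence classes.
State 3 belongs to the block {3,4}, which has 2 states.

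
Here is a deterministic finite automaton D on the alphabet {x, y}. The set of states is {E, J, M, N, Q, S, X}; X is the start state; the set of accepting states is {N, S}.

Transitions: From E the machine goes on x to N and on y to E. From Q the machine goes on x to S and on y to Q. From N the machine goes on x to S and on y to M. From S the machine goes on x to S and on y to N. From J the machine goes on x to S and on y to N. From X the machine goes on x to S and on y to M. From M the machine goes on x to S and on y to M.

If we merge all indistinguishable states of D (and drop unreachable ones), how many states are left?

First remove the unreachable states {E,J,Q}; 4 states remain.
P0 = {N,S} | {M,X}.
On input y, block {N,S} splits into {N} and {S}.
No further refinement is possible. Final partition (3 blocks): {N} | {M,X} | {S}.

3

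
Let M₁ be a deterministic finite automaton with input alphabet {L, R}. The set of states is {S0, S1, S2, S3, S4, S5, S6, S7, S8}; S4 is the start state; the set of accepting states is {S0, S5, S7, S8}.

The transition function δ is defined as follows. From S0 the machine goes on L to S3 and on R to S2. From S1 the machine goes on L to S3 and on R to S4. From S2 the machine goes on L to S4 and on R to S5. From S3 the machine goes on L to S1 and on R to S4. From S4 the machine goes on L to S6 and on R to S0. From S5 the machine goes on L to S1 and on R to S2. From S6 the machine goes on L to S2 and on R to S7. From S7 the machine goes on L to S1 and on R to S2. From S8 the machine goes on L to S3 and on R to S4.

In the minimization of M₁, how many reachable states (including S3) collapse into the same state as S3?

2

Reachable states from the start: {S0,S1,S2,S3,S4,S5,S6,S7}. Unreachable: {S8} — drop them.
Start with accepting vs non-accepting: {S0,S5,S7} | {S1,S2,S3,S4,S6}.
On input R, block {S1,S2,S3,S4,S6} splits into {S2,S4,S6} and {S1,S3}.
No further refinement is possible. Final partition (3 blocks): {S0,S5,S7} | {S2,S4,S6} | {S1,S3}.
The equivalence class containing S3 is {S1,S3}, of size 2.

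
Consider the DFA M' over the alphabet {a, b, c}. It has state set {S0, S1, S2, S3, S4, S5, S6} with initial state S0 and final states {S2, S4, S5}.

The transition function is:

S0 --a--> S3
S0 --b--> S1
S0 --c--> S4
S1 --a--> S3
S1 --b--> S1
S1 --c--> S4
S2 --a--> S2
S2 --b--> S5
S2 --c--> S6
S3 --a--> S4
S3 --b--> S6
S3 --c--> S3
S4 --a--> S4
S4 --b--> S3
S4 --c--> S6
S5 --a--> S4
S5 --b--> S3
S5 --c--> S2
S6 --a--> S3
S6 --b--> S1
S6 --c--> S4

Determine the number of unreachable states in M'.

2

No path from S0 leads to S2, S5; the other 5 states are all reachable.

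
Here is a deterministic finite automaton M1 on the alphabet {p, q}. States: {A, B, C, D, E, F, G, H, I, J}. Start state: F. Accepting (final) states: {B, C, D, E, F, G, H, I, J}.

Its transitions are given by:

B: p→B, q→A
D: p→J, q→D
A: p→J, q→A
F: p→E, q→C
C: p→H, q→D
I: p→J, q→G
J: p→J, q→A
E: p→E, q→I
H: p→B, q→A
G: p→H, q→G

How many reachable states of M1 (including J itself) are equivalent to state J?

All states are reachable from the start state.
P0 = {B,C,D,E,F,G,H,I,J} | {A}.
Refine {B,C,D,E,F,G,H,I,J} on symbol q: members go to different blocks, giving {C,D,E,F,G,I} and {B,H,J}.
Refine {C,D,E,F,G,I} on symbol p: members go to different blocks, giving {C,D,G,I} and {E,F}.
No further refinement is possible. Final partition (4 blocks): {C,D,G,I} | {A} | {B,H,J} | {E,F}.
The equivalence class containing J is {B,H,J}, of size 3.

3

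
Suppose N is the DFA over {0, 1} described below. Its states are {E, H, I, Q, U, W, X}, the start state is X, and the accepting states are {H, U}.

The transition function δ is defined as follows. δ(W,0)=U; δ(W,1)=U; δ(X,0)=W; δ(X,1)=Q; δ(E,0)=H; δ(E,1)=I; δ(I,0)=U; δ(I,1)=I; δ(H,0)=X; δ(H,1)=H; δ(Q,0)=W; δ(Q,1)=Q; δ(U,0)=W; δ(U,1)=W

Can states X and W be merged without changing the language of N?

No

Reachable states from the start: {Q,U,W,X}. Unreachable: {E,H,I} — drop them.
Start with accepting vs non-accepting: {U} | {Q,W,X}.
On input 0, block {Q,W,X} splits into {Q,X} and {W}.
The partition is now stable with 3 blocks: {U} | {Q,X} | {W}.
X and W end up in different blocks, so they are distinguishable. For instance, the string '0' is accepted from only W.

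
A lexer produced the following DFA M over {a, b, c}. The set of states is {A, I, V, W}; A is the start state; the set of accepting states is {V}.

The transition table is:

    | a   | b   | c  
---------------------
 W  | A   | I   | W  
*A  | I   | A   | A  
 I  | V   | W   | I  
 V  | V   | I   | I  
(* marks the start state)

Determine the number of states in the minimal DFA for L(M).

Every state is reachable, so we keep all 4.
Start with accepting vs non-accepting: {V} | {A,I,W}.
Split {A,I,W} by δ(·,a) → {A,W} and {I}.
Refine {A,W} on symbol a: members go to different blocks, giving {A} and {W}.
The partition is now stable with 4 blocks: {V} | {A} | {I} | {W}.

4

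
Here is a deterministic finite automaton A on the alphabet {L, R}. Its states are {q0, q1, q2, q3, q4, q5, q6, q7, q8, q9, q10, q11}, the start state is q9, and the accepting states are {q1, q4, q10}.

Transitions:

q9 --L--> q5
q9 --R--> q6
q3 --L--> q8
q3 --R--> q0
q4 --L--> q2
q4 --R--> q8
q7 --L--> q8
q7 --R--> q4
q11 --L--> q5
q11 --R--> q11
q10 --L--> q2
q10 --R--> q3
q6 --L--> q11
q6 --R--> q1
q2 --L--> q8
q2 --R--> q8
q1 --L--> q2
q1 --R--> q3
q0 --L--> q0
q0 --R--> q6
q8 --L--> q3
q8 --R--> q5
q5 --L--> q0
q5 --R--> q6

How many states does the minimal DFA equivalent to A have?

First remove the unreachable states {q4,q7,q10}; 9 states remain.
Start with accepting vs non-accepting: {q1} | {q0,q2,q3,q5,q6,q8,q9,q11}.
On input R, block {q0,q2,q3,q5,q6,q8,q9,q11} splits into {q0,q2,q3,q5,q8,q9,q11} and {q6}.
Split {q0,q2,q3,q5,q8,q9,q11} by δ(·,R) → {q2,q3,q8,q11} and {q0,q5,q9}.
On input L, block {q2,q3,q8,q11} splits into {q2,q3,q8} and {q11}.
On input R, block {q2,q3,q8} splits into {q3,q8} and {q2}.
The partition is now stable with 6 blocks: {q1} | {q3,q8} | {q6} | {q0,q5,q9} | {q11} | {q2}.

6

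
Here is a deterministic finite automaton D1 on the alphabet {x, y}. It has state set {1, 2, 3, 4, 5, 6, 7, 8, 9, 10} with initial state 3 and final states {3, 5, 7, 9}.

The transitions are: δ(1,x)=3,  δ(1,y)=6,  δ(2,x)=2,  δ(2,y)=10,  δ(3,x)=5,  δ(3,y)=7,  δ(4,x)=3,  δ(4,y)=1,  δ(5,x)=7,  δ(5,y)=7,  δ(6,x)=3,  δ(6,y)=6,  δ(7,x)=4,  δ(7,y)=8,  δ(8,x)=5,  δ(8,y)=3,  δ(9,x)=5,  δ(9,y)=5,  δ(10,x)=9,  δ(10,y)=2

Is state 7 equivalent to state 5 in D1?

No

Reachable states from the start: {1,3,4,5,6,7,8}. Unreachable: {2,9,10} — drop them.
P0 = {3,5,7} | {1,4,6,8}.
Split {3,5,7} by δ(·,x) → {3,5} and {7}.
On input x, block {3,5} splits into {3} and {5}.
On input x, block {1,4,6,8} splits into {1,4,6} and {8}.
The partition is now stable with 5 blocks: {3} | {1,4,6} | {7} | {5} | {8}.
7 and 5 end up in different blocks, so they are distinguishable. For instance, the string 'x' is accepted from only 5.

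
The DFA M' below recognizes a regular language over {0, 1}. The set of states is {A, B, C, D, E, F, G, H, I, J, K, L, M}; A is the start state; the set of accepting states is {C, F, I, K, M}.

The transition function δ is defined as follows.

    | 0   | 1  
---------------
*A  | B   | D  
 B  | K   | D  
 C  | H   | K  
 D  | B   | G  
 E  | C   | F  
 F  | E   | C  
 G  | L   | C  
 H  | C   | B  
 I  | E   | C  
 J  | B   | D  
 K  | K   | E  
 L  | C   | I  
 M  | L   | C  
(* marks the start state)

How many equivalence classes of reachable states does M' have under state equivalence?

9

States {J,M} cannot be reached from the start state, so discard them.
Start with accepting vs non-accepting: {C,F,I,K} | {A,B,D,E,G,H,L}.
Refine {C,F,I,K} on symbol 0: members go to different blocks, giving {C,F,I} and {K}.
Refine {C,F,I} on symbol 1: members go to different blocks, giving {F,I} and {C}.
On input 0, block {A,B,D,E,G,H,L} splits into {A,D,G} and {E,H,L} and {B}.
On input 0, block {A,D,G} splits into {A,D} and {G}.
Split {A,D} by δ(·,1) → {A} and {D}.
Refine {E,H,L} on symbol 1: members go to different blocks, giving {E,L} and {H}.
Stable partition: {F,I} | {A} | {K} | {C} | {E,L} | {B} | {G} | {D} | {H} — 9 equivalence classes.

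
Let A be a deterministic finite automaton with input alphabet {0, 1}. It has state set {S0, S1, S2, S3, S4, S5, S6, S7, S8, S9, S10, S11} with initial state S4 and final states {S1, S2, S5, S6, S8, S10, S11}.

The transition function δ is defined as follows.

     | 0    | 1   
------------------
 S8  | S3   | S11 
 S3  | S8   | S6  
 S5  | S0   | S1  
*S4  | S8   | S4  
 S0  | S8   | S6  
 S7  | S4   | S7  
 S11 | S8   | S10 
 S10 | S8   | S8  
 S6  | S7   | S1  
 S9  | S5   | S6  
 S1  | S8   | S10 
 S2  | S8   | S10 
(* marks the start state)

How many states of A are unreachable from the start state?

4

Starting at S4 and following transitions, the reachable set is {S1, S3, S4, S6, S7, S8, S10, S11}. That leaves S0, S2, S5, S9 unreachable — 4 in total.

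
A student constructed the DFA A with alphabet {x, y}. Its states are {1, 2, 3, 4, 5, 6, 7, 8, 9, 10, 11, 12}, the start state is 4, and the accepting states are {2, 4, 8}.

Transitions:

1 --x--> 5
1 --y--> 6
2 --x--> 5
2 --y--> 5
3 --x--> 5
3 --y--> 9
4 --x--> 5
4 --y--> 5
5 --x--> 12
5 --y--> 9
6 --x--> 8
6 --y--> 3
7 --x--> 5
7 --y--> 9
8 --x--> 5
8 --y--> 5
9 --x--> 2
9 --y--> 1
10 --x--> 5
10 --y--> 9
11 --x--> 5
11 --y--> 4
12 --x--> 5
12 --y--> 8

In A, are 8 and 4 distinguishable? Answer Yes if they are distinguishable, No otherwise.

No

First remove the unreachable states {7,10,11}; 9 states remain.
Initial partition by acceptance: {2,4,8} | {1,3,5,6,9,12}.
On input x, block {1,3,5,6,9,12} splits into {1,3,5,12} and {6,9}.
On input y, block {1,3,5,12} splits into {1,3,5} and {12}.
On input x, block {1,3,5} splits into {1,3} and {5}.
No further refinement is possible. Final partition (5 blocks): {2,4,8} | {1,3} | {6,9} | {12} | {5}.
8 and 4 lie in the same block of the stable partition, so they are equivalent — no string distinguishes them.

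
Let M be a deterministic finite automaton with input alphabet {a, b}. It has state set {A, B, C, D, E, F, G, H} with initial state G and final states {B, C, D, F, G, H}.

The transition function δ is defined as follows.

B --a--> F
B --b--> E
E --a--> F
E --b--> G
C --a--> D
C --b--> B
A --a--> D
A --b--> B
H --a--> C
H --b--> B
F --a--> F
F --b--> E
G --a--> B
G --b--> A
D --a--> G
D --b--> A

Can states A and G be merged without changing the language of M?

No

First remove the unreachable states {C,H}; 6 states remain.
Start with accepting vs non-accepting: {B,D,F,G} | {A,E}.
No further refinement is possible. Final partition (2 blocks): {B,D,F,G} | {A,E}.
A and G end up in different blocks, so they are distinguishable. For instance, the string 'ε' is accepted from only G.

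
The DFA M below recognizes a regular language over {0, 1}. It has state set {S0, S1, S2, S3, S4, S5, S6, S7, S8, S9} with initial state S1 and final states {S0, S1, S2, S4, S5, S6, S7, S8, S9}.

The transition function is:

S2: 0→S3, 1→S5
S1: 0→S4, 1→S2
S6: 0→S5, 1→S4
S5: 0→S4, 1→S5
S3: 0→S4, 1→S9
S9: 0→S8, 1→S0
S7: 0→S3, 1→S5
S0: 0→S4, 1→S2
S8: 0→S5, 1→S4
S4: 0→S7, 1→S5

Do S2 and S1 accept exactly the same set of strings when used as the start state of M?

Reachable states from the start: {S0,S1,S2,S3,S4,S5,S7,S8,S9}. Unreachable: {S6} — drop them.
Initial partition by acceptance: {S0,S1,S2,S4,S5,S7,S8,S9} | {S3}.
On input 0, block {S0,S1,S2,S4,S5,S7,S8,S9} splits into {S0,S1,S4,S5,S8,S9} and {S2,S7}.
On input 0, block {S0,S1,S4,S5,S8,S9} splits into {S0,S1,S5,S8,S9} and {S4}.
Refine {S0,S1,S5,S8,S9} on symbol 0: members go to different blocks, giving {S0,S1,S5} and {S8,S9}.
Split {S0,S1,S5} by δ(·,1) → {S0,S1} and {S5}.
On input 0, block {S8,S9} splits into {S8} and {S9}.
No further refinement is possible. Final partition (7 blocks): {S0,S1} | {S3} | {S2,S7} | {S4} | {S8} | {S5} | {S9}.
S2 and S1 end up in different blocks, so they are distinguishable. For instance, the string '0' is accepted from only S1.

No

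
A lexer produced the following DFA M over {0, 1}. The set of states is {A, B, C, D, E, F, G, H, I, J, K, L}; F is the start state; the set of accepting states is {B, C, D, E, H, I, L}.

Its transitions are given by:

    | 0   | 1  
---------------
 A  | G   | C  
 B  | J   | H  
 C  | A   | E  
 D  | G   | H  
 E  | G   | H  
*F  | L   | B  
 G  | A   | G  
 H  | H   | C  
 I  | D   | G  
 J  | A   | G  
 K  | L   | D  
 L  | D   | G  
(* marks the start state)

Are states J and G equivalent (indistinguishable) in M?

States {I,K} cannot be reached from the start state, so discard them.
Start with accepting vs non-accepting: {B,C,D,E,H,L} | {A,F,G,J}.
Split {B,C,D,E,H,L} by δ(·,0) → {B,C,D,E} and {H,L}.
Split {B,C,D,E} by δ(·,1) → {B,D,E} and {C}.
On input 0, block {A,F,G,J} splits into {A,G,J} and {F}.
Split {A,G,J} by δ(·,1) → {G,J} and {A}.
Refine {H,L} on symbol 0: members go to different blocks, giving {H} and {L}.
The partition is now stable with 7 blocks: {B,D,E} | {G,J} | {H} | {C} | {F} | {A} | {L}.
J and G lie in the same block of the stable partition, so they are equivalent — no string distinguishes them.

Yes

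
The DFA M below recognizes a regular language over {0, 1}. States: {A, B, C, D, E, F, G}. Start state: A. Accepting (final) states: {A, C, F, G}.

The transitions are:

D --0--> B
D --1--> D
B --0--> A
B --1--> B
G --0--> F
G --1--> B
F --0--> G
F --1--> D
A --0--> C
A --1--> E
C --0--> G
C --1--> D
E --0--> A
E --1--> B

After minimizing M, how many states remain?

Initial partition by acceptance: {A,C,F,G} | {B,D,E}.
On input 0, block {B,D,E} splits into {B,E} and {D}.
Split {A,C,F,G} by δ(·,1) → {A,G} and {C,F}.
Stable partition: {A,G} | {B,E} | {D} | {C,F} — 4 equivalence classes.

4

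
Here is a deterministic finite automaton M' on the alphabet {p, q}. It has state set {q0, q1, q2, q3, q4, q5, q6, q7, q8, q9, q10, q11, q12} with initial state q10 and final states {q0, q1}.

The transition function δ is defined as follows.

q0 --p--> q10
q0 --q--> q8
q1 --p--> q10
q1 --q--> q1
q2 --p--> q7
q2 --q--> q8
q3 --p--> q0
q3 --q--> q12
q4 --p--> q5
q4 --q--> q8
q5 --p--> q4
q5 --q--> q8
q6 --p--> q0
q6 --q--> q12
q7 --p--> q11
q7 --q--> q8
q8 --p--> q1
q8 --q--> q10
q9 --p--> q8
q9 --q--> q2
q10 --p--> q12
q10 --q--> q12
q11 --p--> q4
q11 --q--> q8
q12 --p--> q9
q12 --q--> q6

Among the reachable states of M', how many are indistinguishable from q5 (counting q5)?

Reachable states from the start: {q0,q1,q2,q4,q5,q6,q7,q8,q9,q10,q11,q12}. Unreachable: {q3} — drop them.
Initial partition by acceptance: {q0,q1} | {q2,q4,q5,q6,q7,q8,q9,q10,q11,q12}.
Refine {q0,q1} on symbol q: members go to different blocks, giving {q0} and {q1}.
Refine {q2,q4,q5,q6,q7,q8,q9,q10,q11,q12} on symbol p: members go to different blocks, giving {q2,q4,q5,q7,q9,q10,q11,q12} and {q6} and {q8}.
Refine {q2,q4,q5,q7,q9,q10,q11,q12} on symbol p: members go to different blocks, giving {q2,q4,q5,q7,q10,q11,q12} and {q9}.
On input p, block {q2,q4,q5,q7,q10,q11,q12} splits into {q2,q4,q5,q7,q10,q11} and {q12}.
Refine {q2,q4,q5,q7,q10,q11} on symbol p: members go to different blocks, giving {q2,q4,q5,q7,q11} and {q10}.
The partition is now stable with 8 blocks: {q0} | {q2,q4,q5,q7,q11} | {q1} | {q6} | {q8} | {q9} | {q12} | {q10}.
State q5 belongs to the block {q2,q4,q5,q7,q11}, which has 5 states.

5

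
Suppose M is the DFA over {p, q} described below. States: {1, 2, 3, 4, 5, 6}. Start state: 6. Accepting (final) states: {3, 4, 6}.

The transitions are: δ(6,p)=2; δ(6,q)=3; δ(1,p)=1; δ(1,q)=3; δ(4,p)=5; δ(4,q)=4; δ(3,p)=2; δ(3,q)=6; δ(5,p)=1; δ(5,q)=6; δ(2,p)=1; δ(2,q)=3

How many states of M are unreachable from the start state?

BFS from 6 reaches {1, 2, 3, 6}; the 2 state(s) 4, 5 are never visited.

2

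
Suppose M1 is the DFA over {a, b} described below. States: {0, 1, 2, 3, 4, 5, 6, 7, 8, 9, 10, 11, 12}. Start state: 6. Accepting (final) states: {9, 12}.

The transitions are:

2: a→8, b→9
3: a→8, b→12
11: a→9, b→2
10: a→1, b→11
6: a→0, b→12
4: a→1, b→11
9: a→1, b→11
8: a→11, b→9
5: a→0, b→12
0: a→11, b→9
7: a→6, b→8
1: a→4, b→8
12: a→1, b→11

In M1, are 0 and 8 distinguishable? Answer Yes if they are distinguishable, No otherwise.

No

States {3,5,7,10} cannot be reached from the start state, so discard them.
Initial partition by acceptance: {9,12} | {0,1,2,4,6,8,11}.
Split {0,1,2,4,6,8,11} by δ(·,a) → {0,1,2,4,6,8} and {11}.
Split {0,1,2,4,6,8} by δ(·,a) → {1,2,4,6} and {0,8}.
Refine {1,2,4,6} on symbol a: members go to different blocks, giving {1,4} and {2,6}.
On input b, block {1,4} splits into {1} and {4}.
The partition is now stable with 6 blocks: {9,12} | {1} | {11} | {0,8} | {2,6} | {4}.
0 and 8 lie in the same block of the stable partition, so they are equivalent — no string distinguishes them.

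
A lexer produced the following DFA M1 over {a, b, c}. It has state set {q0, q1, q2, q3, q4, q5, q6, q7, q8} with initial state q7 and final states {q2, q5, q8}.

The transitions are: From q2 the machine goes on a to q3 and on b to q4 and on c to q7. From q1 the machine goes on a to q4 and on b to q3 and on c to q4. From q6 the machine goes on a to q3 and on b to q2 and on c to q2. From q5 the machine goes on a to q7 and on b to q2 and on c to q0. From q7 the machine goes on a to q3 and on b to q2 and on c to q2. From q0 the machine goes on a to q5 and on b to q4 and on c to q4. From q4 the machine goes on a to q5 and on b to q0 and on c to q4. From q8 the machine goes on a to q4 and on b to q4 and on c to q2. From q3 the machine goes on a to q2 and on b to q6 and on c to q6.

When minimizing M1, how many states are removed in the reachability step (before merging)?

2

No path from q7 leads to q1, q8; the other 7 states are all reachable.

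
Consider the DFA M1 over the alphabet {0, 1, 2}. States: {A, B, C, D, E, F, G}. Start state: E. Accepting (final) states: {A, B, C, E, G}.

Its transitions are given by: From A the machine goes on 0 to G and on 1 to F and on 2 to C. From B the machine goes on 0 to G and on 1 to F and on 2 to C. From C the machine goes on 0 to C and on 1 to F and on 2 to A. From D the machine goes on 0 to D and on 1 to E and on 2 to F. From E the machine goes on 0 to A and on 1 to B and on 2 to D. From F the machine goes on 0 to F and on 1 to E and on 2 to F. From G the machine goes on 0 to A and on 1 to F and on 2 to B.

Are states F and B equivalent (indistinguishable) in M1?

No

All states are reachable from the start state.
Initial partition by acceptance: {A,B,C,E,G} | {D,F}.
On input 1, block {A,B,C,E,G} splits into {A,B,C,G} and {E}.
Stable partition: {A,B,C,G} | {D,F} | {E} — 3 equivalence classes.
F and B end up in different blocks, so they are distinguishable. For instance, the string 'ε' is accepted from only B.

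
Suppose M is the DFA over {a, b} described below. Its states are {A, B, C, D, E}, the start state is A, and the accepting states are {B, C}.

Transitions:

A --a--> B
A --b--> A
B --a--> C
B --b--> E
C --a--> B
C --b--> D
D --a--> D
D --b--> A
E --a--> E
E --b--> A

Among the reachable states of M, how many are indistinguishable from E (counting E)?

Start with accepting vs non-accepting: {B,C} | {A,D,E}.
Split {A,D,E} by δ(·,a) → {D,E} and {A}.
No further refinement is possible. Final partition (3 blocks): {B,C} | {D,E} | {A}.
The equivalence class containing E is {D,E}, of size 2.

2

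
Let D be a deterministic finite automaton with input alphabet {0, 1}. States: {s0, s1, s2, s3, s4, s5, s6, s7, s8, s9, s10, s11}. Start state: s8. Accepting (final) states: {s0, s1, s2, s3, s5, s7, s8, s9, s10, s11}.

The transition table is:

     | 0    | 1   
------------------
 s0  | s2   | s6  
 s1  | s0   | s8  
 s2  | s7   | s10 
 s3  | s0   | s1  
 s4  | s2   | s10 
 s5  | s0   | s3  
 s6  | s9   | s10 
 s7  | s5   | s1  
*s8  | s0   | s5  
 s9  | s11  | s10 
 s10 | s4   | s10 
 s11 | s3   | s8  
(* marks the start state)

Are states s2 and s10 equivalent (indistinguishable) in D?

No

All states are reachable from the start state.
P0 = {s0,s1,s2,s3,s5,s7,s8,s9,s10,s11} | {s4,s6}.
On input 0, block {s0,s1,s2,s3,s5,s7,s8,s9,s10,s11} splits into {s0,s1,s2,s3,s5,s7,s8,s9,s11} and {s10}.
Split {s0,s1,s2,s3,s5,s7,s8,s9,s11} by δ(·,1) → {s1,s3,s5,s7,s8,s11} and {s2,s9} and {s0}.
Refine {s1,s3,s5,s7,s8,s11} on symbol 0: members go to different blocks, giving {s1,s3,s5,s8} and {s7,s11}.
No further refinement is possible. Final partition (6 blocks): {s1,s3,s5,s8} | {s4,s6} | {s10} | {s2,s9} | {s0} | {s7,s11}.
s2 and s10 end up in different blocks, so they are distinguishable. For instance, the string '0' is accepted from only s2.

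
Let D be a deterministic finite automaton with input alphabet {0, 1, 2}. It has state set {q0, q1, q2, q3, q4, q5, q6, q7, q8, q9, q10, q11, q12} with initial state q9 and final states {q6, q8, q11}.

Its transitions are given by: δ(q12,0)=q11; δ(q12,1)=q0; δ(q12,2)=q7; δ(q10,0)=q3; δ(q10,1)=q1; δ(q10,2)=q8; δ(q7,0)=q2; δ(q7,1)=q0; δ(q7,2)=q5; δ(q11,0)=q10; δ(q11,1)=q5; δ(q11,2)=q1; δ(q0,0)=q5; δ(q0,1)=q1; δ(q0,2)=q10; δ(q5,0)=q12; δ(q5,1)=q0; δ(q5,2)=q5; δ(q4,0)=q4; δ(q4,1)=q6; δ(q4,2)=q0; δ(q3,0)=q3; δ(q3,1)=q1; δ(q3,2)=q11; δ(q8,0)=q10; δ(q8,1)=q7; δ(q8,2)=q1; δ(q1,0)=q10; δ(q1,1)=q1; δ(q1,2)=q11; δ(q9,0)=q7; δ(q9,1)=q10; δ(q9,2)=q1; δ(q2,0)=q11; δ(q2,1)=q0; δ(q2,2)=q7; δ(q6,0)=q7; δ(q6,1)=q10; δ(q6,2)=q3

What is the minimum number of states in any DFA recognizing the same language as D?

First remove the unreachable states {q4,q6}; 11 states remain.
P0 = {q8,q11} | {q0,q1,q2,q3,q5,q7,q9,q10,q12}.
Refine {q0,q1,q2,q3,q5,q7,q9,q10,q12} on symbol 0: members go to different blocks, giving {q0,q1,q3,q5,q7,q9,q10} and {q2,q12}.
Refine {q0,q1,q3,q5,q7,q9,q10} on symbol 0: members go to different blocks, giving {q0,q1,q3,q9,q10} and {q5,q7}.
On input 0, block {q0,q1,q3,q9,q10} splits into {q1,q3,q10} and {q0,q9}.
Stable partition: {q8,q11} | {q1,q3,q10} | {q2,q12} | {q5,q7} | {q0,q9} — 5 equivalence classes.

5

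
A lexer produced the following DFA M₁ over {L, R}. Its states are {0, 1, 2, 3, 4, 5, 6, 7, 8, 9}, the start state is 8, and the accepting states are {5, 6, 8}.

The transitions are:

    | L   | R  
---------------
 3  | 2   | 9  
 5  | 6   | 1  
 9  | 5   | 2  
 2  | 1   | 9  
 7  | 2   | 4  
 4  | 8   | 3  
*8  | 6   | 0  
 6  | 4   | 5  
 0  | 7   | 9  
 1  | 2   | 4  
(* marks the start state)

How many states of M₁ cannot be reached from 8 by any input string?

0

A breadth-first search from the start state visits every state.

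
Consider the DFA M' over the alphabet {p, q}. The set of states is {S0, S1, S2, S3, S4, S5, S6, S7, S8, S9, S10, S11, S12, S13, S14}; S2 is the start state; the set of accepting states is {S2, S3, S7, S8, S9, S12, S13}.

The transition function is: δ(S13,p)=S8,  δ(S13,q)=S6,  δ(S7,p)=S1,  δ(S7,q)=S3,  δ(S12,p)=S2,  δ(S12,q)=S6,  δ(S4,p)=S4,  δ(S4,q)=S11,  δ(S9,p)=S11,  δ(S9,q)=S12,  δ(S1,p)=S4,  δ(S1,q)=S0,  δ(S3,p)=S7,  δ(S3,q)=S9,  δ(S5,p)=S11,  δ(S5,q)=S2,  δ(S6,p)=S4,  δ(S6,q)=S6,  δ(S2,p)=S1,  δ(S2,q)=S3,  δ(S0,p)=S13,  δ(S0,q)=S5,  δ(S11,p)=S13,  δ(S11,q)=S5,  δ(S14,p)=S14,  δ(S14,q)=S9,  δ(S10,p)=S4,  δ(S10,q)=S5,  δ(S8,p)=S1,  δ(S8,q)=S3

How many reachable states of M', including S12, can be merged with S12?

2

Reachable states from the start: {S0,S1,S2,S3,S4,S5,S6,S7,S8,S9,S11,S12,S13}. Unreachable: {S10,S14} — drop them.
Initial partition by acceptance: {S2,S3,S7,S8,S9,S12,S13} | {S0,S1,S4,S5,S6,S11}.
Refine {S2,S3,S7,S8,S9,S12,S13} on symbol p: members go to different blocks, giving {S2,S7,S8,S9} and {S3,S12,S13}.
On input p, block {S0,S1,S4,S5,S6,S11} splits into {S1,S4,S5,S6} and {S0,S11}.
Refine {S2,S7,S8,S9} on symbol p: members go to different blocks, giving {S2,S7,S8} and {S9}.
Refine {S1,S4,S5,S6} on symbol p: members go to different blocks, giving {S1,S4,S6} and {S5}.
Split {S1,S4,S6} by δ(·,q) → {S1,S4} and {S6}.
On input q, block {S3,S12,S13} splits into {S12,S13} and {S3}.
Stable partition: {S2,S7,S8} | {S1,S4} | {S12,S13} | {S0,S11} | {S9} | {S5} | {S6} | {S3} — 8 equivalence classes.
State S12 belongs to the block {S12,S13}, which has 2 states.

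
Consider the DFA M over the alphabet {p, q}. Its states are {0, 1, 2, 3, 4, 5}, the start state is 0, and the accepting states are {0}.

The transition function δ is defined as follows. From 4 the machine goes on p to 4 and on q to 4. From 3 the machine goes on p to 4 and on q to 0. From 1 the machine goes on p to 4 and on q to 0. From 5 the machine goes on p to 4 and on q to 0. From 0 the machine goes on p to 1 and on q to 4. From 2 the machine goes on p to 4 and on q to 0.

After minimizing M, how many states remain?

3

States {2,3,5} cannot be reached from the start state, so discard them.
Start with accepting vs non-accepting: {0} | {1,4}.
Split {1,4} by δ(·,q) → {1} and {4}.
Stable partition: {0} | {1} | {4} — 3 equivalence classes.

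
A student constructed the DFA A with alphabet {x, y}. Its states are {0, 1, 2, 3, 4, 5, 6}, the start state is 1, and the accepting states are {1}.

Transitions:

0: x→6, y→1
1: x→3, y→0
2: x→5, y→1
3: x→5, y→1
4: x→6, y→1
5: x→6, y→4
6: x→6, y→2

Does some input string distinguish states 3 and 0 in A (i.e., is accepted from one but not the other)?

No

All states are reachable from the start state.
Initial partition by acceptance: {1} | {0,2,3,4,5,6}.
Split {0,2,3,4,5,6} by δ(·,y) → {0,2,3,4} and {5,6}.
No further refinement is possible. Final partition (3 blocks): {1} | {0,2,3,4} | {5,6}.
3 and 0 lie in the same block of the stable partition, so they are equivalent — no string distinguishes them.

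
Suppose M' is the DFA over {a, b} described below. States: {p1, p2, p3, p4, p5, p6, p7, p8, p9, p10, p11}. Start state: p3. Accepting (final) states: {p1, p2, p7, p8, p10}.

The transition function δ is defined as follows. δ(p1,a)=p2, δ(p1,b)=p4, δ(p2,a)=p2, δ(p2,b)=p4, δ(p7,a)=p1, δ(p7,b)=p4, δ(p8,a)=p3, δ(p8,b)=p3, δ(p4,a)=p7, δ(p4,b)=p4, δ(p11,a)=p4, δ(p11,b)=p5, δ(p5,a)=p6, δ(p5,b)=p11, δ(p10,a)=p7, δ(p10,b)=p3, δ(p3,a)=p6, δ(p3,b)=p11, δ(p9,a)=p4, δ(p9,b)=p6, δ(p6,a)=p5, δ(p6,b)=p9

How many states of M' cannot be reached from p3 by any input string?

BFS from p3 reaches {p1, p2, p3, p4, p5, p6, p7, p9, p11}; the 2 state(s) p8, p10 are never visited.

2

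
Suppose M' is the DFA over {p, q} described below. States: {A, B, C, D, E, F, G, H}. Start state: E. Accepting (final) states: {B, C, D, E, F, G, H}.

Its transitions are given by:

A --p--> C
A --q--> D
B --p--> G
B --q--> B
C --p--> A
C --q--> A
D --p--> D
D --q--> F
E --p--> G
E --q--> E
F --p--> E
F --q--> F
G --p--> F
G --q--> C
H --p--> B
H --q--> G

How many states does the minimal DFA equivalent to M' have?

First remove the unreachable states {B,H}; 6 states remain.
Start with accepting vs non-accepting: {C,D,E,F,G} | {A}.
On input p, block {C,D,E,F,G} splits into {D,E,F,G} and {C}.
Split {D,E,F,G} by δ(·,q) → {D,E,F} and {G}.
On input p, block {D,E,F} splits into {D,F} and {E}.
Refine {D,F} on symbol p: members go to different blocks, giving {D} and {F}.
Stable partition: {D} | {A} | {C} | {G} | {E} | {F} — 6 equivalence classes.

6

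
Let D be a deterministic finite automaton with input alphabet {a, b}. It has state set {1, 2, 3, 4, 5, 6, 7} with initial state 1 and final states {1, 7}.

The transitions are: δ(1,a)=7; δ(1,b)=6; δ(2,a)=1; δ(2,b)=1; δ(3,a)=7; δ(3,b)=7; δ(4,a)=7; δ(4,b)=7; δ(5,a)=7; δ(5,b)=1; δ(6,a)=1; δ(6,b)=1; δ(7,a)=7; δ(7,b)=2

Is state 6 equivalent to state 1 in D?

First remove the unreachable states {3,4,5}; 4 states remain.
P0 = {1,7} | {2,6}.
No further refinement is possible. Final partition (2 blocks): {1,7} | {2,6}.
6 and 1 end up in different blocks, so they are distinguishable. For instance, the string 'ε' is accepted from only 1.

No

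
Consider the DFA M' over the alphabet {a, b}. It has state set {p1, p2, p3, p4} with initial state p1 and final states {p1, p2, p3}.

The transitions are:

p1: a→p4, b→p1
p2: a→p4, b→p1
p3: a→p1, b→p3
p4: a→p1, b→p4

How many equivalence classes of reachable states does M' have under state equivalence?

Reachable states from the start: {p1,p4}. Unreachable: {p2,p3} — drop them.
Start with accepting vs non-accepting: {p1} | {p4}.
The partition is now stable with 2 blocks: {p1} | {p4}.

2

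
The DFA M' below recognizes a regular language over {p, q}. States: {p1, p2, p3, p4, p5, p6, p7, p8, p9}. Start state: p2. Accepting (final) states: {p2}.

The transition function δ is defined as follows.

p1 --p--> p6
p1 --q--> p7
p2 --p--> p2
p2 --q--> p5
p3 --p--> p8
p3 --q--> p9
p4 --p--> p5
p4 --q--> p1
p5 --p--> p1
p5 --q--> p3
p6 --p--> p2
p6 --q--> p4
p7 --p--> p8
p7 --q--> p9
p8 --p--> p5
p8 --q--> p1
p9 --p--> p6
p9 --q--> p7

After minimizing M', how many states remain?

All states are reachable from the start state.
Initial partition by acceptance: {p2} | {p1,p3,p4,p5,p6,p7,p8,p9}.
Split {p1,p3,p4,p5,p6,p7,p8,p9} by δ(·,p) → {p1,p3,p4,p5,p7,p8,p9} and {p6}.
Refine {p1,p3,p4,p5,p7,p8,p9} on symbol p: members go to different blocks, giving {p3,p4,p5,p7,p8} and {p1,p9}.
On input p, block {p3,p4,p5,p7,p8} splits into {p3,p4,p7,p8} and {p5}.
On input p, block {p3,p4,p7,p8} splits into {p3,p7} and {p4,p8}.
Stable partition: {p2} | {p3,p7} | {p6} | {p1,p9} | {p5} | {p4,p8} — 6 equivalence classes.

6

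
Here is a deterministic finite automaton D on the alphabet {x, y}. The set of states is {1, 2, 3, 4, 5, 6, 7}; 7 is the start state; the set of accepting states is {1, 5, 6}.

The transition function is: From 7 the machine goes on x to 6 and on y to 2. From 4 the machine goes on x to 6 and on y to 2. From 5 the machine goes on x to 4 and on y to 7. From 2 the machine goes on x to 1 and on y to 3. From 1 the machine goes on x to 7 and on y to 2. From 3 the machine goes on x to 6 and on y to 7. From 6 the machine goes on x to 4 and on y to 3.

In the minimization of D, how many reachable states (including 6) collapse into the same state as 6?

2

First remove the unreachable states {5}; 6 states remain.
Start with accepting vs non-accepting: {1,6} | {2,3,4,7}.
No further refinement is possible. Final partition (2 blocks): {1,6} | {2,3,4,7}.
State 6 belongs to the block {1,6}, which has 2 states.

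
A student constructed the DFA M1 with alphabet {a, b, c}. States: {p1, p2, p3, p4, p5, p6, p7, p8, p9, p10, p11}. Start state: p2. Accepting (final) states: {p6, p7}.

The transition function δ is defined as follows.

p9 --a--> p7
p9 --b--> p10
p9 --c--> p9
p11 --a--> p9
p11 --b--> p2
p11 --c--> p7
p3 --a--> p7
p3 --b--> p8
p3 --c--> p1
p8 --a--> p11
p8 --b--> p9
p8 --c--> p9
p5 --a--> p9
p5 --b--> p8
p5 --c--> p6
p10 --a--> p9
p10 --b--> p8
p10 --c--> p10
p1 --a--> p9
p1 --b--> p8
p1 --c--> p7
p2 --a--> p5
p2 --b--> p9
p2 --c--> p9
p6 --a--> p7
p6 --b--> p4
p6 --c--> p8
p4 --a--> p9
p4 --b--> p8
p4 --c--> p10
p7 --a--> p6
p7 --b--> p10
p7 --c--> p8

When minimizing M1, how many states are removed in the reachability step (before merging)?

2

No path from p2 leads to p1, p3; the other 9 states are all reachable.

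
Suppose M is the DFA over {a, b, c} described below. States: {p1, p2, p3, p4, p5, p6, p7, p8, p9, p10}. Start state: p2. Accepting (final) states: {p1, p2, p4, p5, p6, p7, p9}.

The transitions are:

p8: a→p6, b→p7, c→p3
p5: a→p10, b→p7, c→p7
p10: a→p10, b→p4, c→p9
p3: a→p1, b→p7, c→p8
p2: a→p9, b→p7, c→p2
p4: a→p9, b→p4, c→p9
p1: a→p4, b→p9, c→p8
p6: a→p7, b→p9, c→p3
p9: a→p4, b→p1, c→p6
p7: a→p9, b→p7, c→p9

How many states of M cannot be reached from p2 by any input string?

Starting at p2 and following transitions, the reachable set is {p1, p2, p3, p4, p6, p7, p8, p9}. That leaves p5, p10 unreachable — 2 in total.

2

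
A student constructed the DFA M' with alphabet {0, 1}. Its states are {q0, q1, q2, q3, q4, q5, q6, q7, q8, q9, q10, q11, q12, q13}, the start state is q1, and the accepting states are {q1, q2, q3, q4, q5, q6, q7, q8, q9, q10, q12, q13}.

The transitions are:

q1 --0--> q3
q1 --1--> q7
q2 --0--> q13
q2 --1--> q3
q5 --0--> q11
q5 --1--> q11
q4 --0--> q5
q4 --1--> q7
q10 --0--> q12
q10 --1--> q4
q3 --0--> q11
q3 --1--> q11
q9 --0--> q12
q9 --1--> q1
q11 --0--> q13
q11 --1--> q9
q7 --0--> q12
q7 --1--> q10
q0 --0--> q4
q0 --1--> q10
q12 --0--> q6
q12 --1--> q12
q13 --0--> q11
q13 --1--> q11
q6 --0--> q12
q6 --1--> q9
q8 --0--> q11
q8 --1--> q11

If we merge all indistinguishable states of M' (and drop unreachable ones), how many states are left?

States {q0,q2,q8} cannot be reached from the start state, so discard them.
Start with accepting vs non-accepting: {q1,q3,q4,q5,q6,q7,q9,q10,q12,q13} | {q11}.
On input 0, block {q1,q3,q4,q5,q6,q7,q9,q10,q12,q13} splits into {q1,q4,q6,q7,q9,q10,q12} and {q3,q5,q13}.
Refine {q1,q4,q6,q7,q9,q10,q12} on symbol 0: members go to different blocks, giving {q6,q7,q9,q10,q12} and {q1,q4}.
On input 1, block {q6,q7,q9,q10,q12} splits into {q6,q7,q12} and {q9,q10}.
Refine {q6,q7,q12} on symbol 1: members go to different blocks, giving {q6,q7} and {q12}.
No further refinement is possible. Final partition (6 blocks): {q6,q7} | {q11} | {q3,q5,q13} | {q1,q4} | {q9,q10} | {q12}.

6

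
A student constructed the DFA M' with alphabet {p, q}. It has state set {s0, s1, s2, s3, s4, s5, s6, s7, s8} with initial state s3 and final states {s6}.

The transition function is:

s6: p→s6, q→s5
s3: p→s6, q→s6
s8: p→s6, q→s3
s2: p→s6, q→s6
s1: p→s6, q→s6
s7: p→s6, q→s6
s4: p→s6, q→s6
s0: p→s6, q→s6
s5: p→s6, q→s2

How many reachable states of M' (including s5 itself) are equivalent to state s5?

1

First remove the unreachable states {s0,s1,s4,s7,s8}; 4 states remain.
P0 = {s6} | {s2,s3,s5}.
Refine {s2,s3,s5} on symbol q: members go to different blocks, giving {s2,s3} and {s5}.
No further refinement is possible. Final partition (3 blocks): {s6} | {s2,s3} | {s5}.
State s5 belongs to the block {s5}, which has 1 states.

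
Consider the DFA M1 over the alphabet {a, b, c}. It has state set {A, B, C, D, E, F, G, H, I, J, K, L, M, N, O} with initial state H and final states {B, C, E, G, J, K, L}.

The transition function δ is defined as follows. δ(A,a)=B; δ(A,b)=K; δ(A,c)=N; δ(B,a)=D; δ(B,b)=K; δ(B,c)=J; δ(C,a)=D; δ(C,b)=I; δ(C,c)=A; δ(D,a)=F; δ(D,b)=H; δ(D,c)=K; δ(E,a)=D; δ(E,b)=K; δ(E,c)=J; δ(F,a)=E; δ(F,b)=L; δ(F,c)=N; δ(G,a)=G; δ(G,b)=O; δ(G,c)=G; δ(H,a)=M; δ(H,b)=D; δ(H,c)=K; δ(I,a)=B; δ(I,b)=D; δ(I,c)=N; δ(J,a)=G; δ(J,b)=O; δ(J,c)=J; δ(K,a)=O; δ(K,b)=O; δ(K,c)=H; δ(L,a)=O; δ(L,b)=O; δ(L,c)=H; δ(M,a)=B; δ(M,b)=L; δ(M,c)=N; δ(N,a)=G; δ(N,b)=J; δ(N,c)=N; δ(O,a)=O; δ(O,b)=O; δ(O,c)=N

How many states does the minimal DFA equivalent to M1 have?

States {A,C,I} cannot be reached from the start state, so discard them.
Start with accepting vs non-accepting: {B,E,G,J,K,L} | {D,F,H,M,N,O}.
Split {B,E,G,J,K,L} by δ(·,a) → {B,E,K,L} and {G,J}.
Refine {B,E,K,L} on symbol b: members go to different blocks, giving {B,E} and {K,L}.
Refine {D,F,H,M,N,O} on symbol a: members go to different blocks, giving {D,H,O} and {F,M} and {N}.
On input a, block {D,H,O} splits into {D,H} and {O}.
The partition is now stable with 7 blocks: {B,E} | {D,H} | {G,J} | {K,L} | {F,M} | {N} | {O}.

7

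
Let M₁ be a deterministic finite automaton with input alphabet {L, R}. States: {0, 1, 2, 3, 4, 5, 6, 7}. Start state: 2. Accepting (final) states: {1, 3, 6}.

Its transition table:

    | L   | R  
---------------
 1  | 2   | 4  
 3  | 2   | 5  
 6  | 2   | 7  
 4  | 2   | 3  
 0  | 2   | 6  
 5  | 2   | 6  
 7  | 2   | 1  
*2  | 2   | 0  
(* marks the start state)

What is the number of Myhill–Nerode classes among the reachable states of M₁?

P0 = {1,3,6} | {0,2,4,5,7}.
Refine {0,2,4,5,7} on symbol R: members go to different blocks, giving {0,4,5,7} and {2}.
Stable partition: {1,3,6} | {0,4,5,7} | {2} — 3 equivalence classes.

3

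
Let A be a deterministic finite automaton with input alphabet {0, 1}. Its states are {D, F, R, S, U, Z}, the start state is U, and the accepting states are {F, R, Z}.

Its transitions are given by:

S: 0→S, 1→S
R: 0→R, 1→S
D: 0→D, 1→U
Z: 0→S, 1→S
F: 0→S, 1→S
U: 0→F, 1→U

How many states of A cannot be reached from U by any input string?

BFS from U reaches {F, S, U}; the 3 state(s) D, R, Z are never visited.

3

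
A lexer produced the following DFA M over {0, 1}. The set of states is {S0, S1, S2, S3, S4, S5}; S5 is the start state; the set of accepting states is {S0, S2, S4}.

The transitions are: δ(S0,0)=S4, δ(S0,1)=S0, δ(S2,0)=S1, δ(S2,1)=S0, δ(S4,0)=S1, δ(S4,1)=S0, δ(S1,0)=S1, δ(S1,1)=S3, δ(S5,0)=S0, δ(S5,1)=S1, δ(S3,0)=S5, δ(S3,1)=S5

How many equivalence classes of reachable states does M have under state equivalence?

States {S2} cannot be reached from the start state, so discard them.
Initial partition by acceptance: {S0,S4} | {S1,S3,S5}.
Refine {S0,S4} on symbol 0: members go to different blocks, giving {S0} and {S4}.
On input 0, block {S1,S3,S5} splits into {S1,S3} and {S5}.
On input 0, block {S1,S3} splits into {S1} and {S3}.
No further refinement is possible. Final partition (5 blocks): {S0} | {S1} | {S4} | {S5} | {S3}.

5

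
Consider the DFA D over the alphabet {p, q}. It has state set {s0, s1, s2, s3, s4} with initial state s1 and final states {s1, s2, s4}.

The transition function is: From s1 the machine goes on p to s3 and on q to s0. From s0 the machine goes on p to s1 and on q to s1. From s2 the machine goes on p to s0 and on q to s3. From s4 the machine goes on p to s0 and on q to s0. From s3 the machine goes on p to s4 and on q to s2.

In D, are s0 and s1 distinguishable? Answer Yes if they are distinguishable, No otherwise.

Yes

Start with accepting vs non-accepting: {s1,s2,s4} | {s0,s3}.
The partition is now stable with 2 blocks: {s1,s2,s4} | {s0,s3}.
s0 and s1 end up in different blocks, so they are distinguishable. For instance, the string 'ε' is accepted from only s1.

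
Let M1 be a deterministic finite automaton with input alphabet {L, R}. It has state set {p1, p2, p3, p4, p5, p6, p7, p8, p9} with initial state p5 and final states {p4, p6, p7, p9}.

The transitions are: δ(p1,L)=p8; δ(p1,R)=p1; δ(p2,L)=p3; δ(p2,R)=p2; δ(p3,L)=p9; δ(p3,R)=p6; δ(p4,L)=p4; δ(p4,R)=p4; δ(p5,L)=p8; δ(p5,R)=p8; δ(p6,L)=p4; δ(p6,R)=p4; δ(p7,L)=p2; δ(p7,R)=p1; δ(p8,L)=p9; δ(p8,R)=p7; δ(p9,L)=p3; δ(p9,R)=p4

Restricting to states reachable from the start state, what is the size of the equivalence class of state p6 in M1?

Every state is reachable, so we keep all 9.
P0 = {p4,p6,p7,p9} | {p1,p2,p3,p5,p8}.
Refine {p4,p6,p7,p9} on symbol L: members go to different blocks, giving {p4,p6} and {p7,p9}.
Refine {p1,p2,p3,p5,p8} on symbol L: members go to different blocks, giving {p1,p2,p5} and {p3,p8}.
Refine {p1,p2,p5} on symbol R: members go to different blocks, giving {p1,p2} and {p5}.
On input L, block {p7,p9} splits into {p7} and {p9}.
On input R, block {p3,p8} splits into {p3} and {p8}.
On input L, block {p1,p2} splits into {p1} and {p2}.
Stable partition: {p4,p6} | {p1} | {p7} | {p3} | {p5} | {p9} | {p8} | {p2} — 8 equivalence classes.
State p6 belongs to the block {p4,p6}, which has 2 states.

2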